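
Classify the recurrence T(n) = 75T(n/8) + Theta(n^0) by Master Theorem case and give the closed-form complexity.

Master Theorem for T(n) = 75T(n/8) + O(n^0):

a = 75, b = 8, c = 0
log_b(a) = log_8(75) = 2.0763

Case 1: c = 0 < log_8(75) = 2.0763
T(n) = O(n^(log_8 75))

For T(n) = 75T(n/8) + O(n^0): log_8(75) = 2.0763. This is Case 1 of the Master Theorem (c < log_b(a), work dominated by leaves), giving O(n^(log_8 75)).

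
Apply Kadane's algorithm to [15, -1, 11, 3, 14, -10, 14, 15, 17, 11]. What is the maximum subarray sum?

Using Kadane's algorithm on [15, -1, 11, 3, 14, -10, 14, 15, 17, 11]:

Scanning through the array:
Position 1 (value -1): max_ending_here = 14, max_so_far = 15
Position 2 (value 11): max_ending_here = 25, max_so_far = 25
Position 3 (value 3): max_ending_here = 28, max_so_far = 28
Position 4 (value 14): max_ending_here = 42, max_so_far = 42
Position 5 (value -10): max_ending_here = 32, max_so_far = 42
Position 6 (value 14): max_ending_here = 46, max_so_far = 46
Position 7 (value 15): max_ending_here = 61, max_so_far = 61
Position 8 (value 17): max_ending_here = 78, max_so_far = 78
Position 9 (value 11): max_ending_here = 89, max_so_far = 89

Maximum subarray: [15, -1, 11, 3, 14, -10, 14, 15, 17, 11]
Maximum sum: 89

The maximum subarray is [15, -1, 11, 3, 14, -10, 14, 15, 17, 11] with sum 89. This subarray runs from index 0 to index 9.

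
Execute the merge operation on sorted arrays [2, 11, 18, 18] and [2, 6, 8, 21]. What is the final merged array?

Merging process:

Compare 2 vs 2: take 2 from left. Merged: [2]
Compare 11 vs 2: take 2 from right. Merged: [2, 2]
Compare 11 vs 6: take 6 from right. Merged: [2, 2, 6]
Compare 11 vs 8: take 8 from right. Merged: [2, 2, 6, 8]
Compare 11 vs 21: take 11 from left. Merged: [2, 2, 6, 8, 11]
Compare 18 vs 21: take 18 from left. Merged: [2, 2, 6, 8, 11, 18]
Compare 18 vs 21: take 18 from left. Merged: [2, 2, 6, 8, 11, 18, 18]
Append remaining from right: [21]. Merged: [2, 2, 6, 8, 11, 18, 18, 21]

Final merged array: [2, 2, 6, 8, 11, 18, 18, 21]
Total comparisons: 7

The merged array is [2, 2, 6, 8, 11, 18, 18, 21], requiring 7 comparisons. The merge step runs in O(n) time where n is the total number of elements.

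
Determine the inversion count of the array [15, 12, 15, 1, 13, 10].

Finding inversions in [15, 12, 15, 1, 13, 10]:

(0, 1): arr[0]=15 > arr[1]=12
(0, 3): arr[0]=15 > arr[3]=1
(0, 4): arr[0]=15 > arr[4]=13
(0, 5): arr[0]=15 > arr[5]=10
(1, 3): arr[1]=12 > arr[3]=1
(1, 5): arr[1]=12 > arr[5]=10
(2, 3): arr[2]=15 > arr[3]=1
(2, 4): arr[2]=15 > arr[4]=13
(2, 5): arr[2]=15 > arr[5]=10
(4, 5): arr[4]=13 > arr[5]=10

Total inversions: 10

The array has 10 inversion(s): (0,1), (0,3), (0,4), (0,5), (1,3), (1,5), (2,3), (2,4), (2,5), (4,5). Each pair (i,j) satisfies i < j and arr[i] > arr[j].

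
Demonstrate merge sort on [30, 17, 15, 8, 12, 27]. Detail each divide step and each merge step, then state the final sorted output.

Merge sort trace:

Split: [30, 17, 15, 8, 12, 27] -> [30, 17, 15] and [8, 12, 27]
  Split: [30, 17, 15] -> [30] and [17, 15]
    Split: [17, 15] -> [17] and [15]
    Merge: [17] + [15] -> [15, 17]
  Merge: [30] + [15, 17] -> [15, 17, 30]
  Split: [8, 12, 27] -> [8] and [12, 27]
    Split: [12, 27] -> [12] and [27]
    Merge: [12] + [27] -> [12, 27]
  Merge: [8] + [12, 27] -> [8, 12, 27]
Merge: [15, 17, 30] + [8, 12, 27] -> [8, 12, 15, 17, 27, 30]

Final sorted array: [8, 12, 15, 17, 27, 30]

The merge sort proceeds by recursively splitting the array and merging sorted halves.
After all merges, the sorted array is [8, 12, 15, 17, 27, 30].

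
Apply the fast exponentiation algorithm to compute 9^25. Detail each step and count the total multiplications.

Computing 9^25 by squaring (build up from 9^1; each line after the first costs one multiplication):

9^1 = 9
9^2 = (9^1)^2 = 9^2 = 81
9^3 = 9 * 9^2 = 9 * 81 = 729
9^6 = (9^3)^2 = 729^2 = 531441
9^12 = (9^6)^2 = 531441^2 = 282429536481
9^24 = (9^12)^2 = 282429536481^2 = 79766443076872509863361
9^25 = 9 * 9^24 = 9 * 79766443076872509863361 = 717897987691852588770249

Result: 717897987691852588770249
Multiplications needed: 6 (6 lines after 9^1)

9^25 = 717897987691852588770249. Using exponentiation by squaring, this requires 6 multiplications. The key idea: if the exponent is even, square the half-power; if odd, multiply by the base once.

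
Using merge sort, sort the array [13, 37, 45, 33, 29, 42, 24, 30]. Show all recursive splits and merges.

Merge sort trace:

Split: [13, 37, 45, 33, 29, 42, 24, 30] -> [13, 37, 45, 33] and [29, 42, 24, 30]
  Split: [13, 37, 45, 33] -> [13, 37] and [45, 33]
    Split: [13, 37] -> [13] and [37]
    Merge: [13] + [37] -> [13, 37]
    Split: [45, 33] -> [45] and [33]
    Merge: [45] + [33] -> [33, 45]
  Merge: [13, 37] + [33, 45] -> [13, 33, 37, 45]
  Split: [29, 42, 24, 30] -> [29, 42] and [24, 30]
    Split: [29, 42] -> [29] and [42]
    Merge: [29] + [42] -> [29, 42]
    Split: [24, 30] -> [24] and [30]
    Merge: [24] + [30] -> [24, 30]
  Merge: [29, 42] + [24, 30] -> [24, 29, 30, 42]
Merge: [13, 33, 37, 45] + [24, 29, 30, 42] -> [13, 24, 29, 30, 33, 37, 42, 45]

Final sorted array: [13, 24, 29, 30, 33, 37, 42, 45]

The merge sort proceeds by recursively splitting the array and merging sorted halves.
After all merges, the sorted array is [13, 24, 29, 30, 33, 37, 42, 45].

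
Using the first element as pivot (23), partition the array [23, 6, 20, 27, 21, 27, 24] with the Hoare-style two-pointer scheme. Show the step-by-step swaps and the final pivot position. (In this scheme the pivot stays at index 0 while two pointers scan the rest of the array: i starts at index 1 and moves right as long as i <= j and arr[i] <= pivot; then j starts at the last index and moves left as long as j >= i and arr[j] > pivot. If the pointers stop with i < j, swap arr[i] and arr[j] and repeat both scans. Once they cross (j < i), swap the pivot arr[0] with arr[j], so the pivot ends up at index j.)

Hoare-style two-pointer partition with pivot = 23:

Initial array: [23, 6, 20, 27, 21, 27, 24]

Pointers start at i = 1, j = 6.
i stops at index 3 (arr[3]=27 > 23), j stops at index 4 (arr[4]=21 <= 23): swap arr[3] and arr[4], array becomes [23, 6, 20, 21, 27, 27, 24]
i ends at 4, j ends at 3: the pointers have crossed (j < i), so scanning stops.

Swap pivot arr[0] with arr[3] to place pivot at position 3: [21, 6, 20, 23, 27, 27, 24]
Pivot position: 3

After partitioning with pivot 23, the array becomes [21, 6, 20, 23, 27, 27, 24]. The pivot is placed at index 3. All elements to the left of the pivot are <= 23, and all elements to the right are > 23.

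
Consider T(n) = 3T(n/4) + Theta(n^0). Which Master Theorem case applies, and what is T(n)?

Master Theorem for T(n) = 3T(n/4) + O(n^0):

a = 3, b = 4, c = 0
log_b(a) = log_4(3) = 0.7925

Case 1: c = 0 < log_4(3) = 0.7925
T(n) = O(n^(log_4 3))

For T(n) = 3T(n/4) + O(n^0): log_4(3) = 0.7925. This is Case 1 of the Master Theorem (c < log_b(a), work dominated by leaves), giving O(n^(log_4 3)).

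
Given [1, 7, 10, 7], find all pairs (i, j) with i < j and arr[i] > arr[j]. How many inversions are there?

Finding inversions in [1, 7, 10, 7]:

(2, 3): arr[2]=10 > arr[3]=7

Total inversions: 1

The array has 1 inversion(s): (2,3). Each pair (i,j) satisfies i < j and arr[i] > arr[j].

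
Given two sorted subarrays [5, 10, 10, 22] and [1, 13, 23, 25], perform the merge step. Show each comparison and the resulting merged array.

Merging process:

Compare 5 vs 1: take 1 from right. Merged: [1]
Compare 5 vs 13: take 5 from left. Merged: [1, 5]
Compare 10 vs 13: take 10 from left. Merged: [1, 5, 10]
Compare 10 vs 13: take 10 from left. Merged: [1, 5, 10, 10]
Compare 22 vs 13: take 13 from right. Merged: [1, 5, 10, 10, 13]
Compare 22 vs 23: take 22 from left. Merged: [1, 5, 10, 10, 13, 22]
Append remaining from right: [23, 25]. Merged: [1, 5, 10, 10, 13, 22, 23, 25]

Final merged array: [1, 5, 10, 10, 13, 22, 23, 25]
Total comparisons: 6

The merged array is [1, 5, 10, 10, 13, 22, 23, 25], requiring 6 comparisons. The merge step runs in O(n) time where n is the total number of elements.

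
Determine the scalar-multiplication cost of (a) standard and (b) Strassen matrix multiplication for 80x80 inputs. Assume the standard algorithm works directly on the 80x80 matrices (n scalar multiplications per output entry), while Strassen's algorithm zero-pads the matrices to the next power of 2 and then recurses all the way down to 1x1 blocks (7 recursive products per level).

Matrix multiplication for 80x80 matrices:

Strassen's algorithm requires power-of-2 dimensions. Pad 80x80 to 128x128 (next power of 2).

Standard algorithm: 80^3 = 512000 multiplications
Strassen's algorithm: 7^(log2(128)) = 7^7 = 823543 multiplications
Difference: 512000 - 823543 = -311543 (Strassen uses MORE here due to padding overhead — for small or just-over-power-of-2 n, padding can outweigh the per-level savings)

Standard: 512000 multiplications (80^3). Strassen: 823543 multiplications (7^7, after padding to 128x128). Strassen reduces 8 recursive multiplications to 7 at each level.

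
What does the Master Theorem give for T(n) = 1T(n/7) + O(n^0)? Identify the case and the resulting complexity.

Master Theorem for T(n) = 1T(n/7) + O(n^0):

a = 1, b = 7, c = 0
log_b(a) = log_7(1) = 0.0000

Case 2: c = 0 = log_7(1) = 0.0000
T(n) = O(n^0 log n) = O(log n)

For T(n) = 1T(n/7) + O(n^0): log_7(1) = 0.0000. This is Case 2 of the Master Theorem (c = log_b(a), equal work at all levels), giving O(log n).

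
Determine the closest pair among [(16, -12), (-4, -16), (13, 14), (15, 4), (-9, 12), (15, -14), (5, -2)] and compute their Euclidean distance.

Computing all pairwise distances among 7 points:

d((16, -12), (-4, -16)) = 20.3961
d((16, -12), (13, 14)) = 26.1725
d((16, -12), (15, 4)) = 16.0312
d((16, -12), (-9, 12)) = 34.6554
d((16, -12), (15, -14)) = 2.2361 <-- minimum
d((16, -12), (5, -2)) = 14.8661
d((-4, -16), (13, 14)) = 34.4819
d((-4, -16), (15, 4)) = 27.5862
d((-4, -16), (-9, 12)) = 28.4429
d((-4, -16), (15, -14)) = 19.105
d((-4, -16), (5, -2)) = 16.6433
d((13, 14), (15, 4)) = 10.198
d((13, 14), (-9, 12)) = 22.0907
d((13, 14), (15, -14)) = 28.0713
d((13, 14), (5, -2)) = 17.8885
d((15, 4), (-9, 12)) = 25.2982
d((15, 4), (15, -14)) = 18.0
d((15, 4), (5, -2)) = 11.6619
d((-9, 12), (15, -14)) = 35.3836
d((-9, 12), (5, -2)) = 19.799
d((15, -14), (5, -2)) = 15.6205

Closest pair: (16, -12) and (15, -14) with distance 2.2361

The closest pair is (16, -12) and (15, -14) with Euclidean distance 2.2361. For 7 points, brute-force pairwise comparison is shown above. For large n, the divide-and-conquer algorithm (sort by x, recurse on halves, check the dividing strip) achieves O(n log n).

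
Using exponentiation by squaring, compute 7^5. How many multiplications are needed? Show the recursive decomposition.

Computing 7^5 by squaring (build up from 7^1; each line after the first costs one multiplication):

7^1 = 7
7^2 = (7^1)^2 = 7^2 = 49
7^4 = (7^2)^2 = 49^2 = 2401
7^5 = 7 * 7^4 = 7 * 2401 = 16807

Result: 16807
Multiplications needed: 3 (3 lines after 7^1)

7^5 = 16807. Using exponentiation by squaring, this requires 3 multiplications. The key idea: if the exponent is even, square the half-power; if odd, multiply by the base once.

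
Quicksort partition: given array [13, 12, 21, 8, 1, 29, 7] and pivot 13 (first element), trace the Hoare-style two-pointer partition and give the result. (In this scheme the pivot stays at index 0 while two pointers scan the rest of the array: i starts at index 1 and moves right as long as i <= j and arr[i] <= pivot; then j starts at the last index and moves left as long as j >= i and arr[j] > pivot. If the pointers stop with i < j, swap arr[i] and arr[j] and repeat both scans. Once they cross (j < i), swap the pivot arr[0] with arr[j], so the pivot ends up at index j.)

Hoare-style two-pointer partition with pivot = 13:

Initial array: [13, 12, 21, 8, 1, 29, 7]

Pointers start at i = 1, j = 6.
i stops at index 2 (arr[2]=21 > 13), j stops at index 6 (arr[6]=7 <= 13): swap arr[2] and arr[6], array becomes [13, 12, 7, 8, 1, 29, 21]
i ends at 5, j ends at 4: the pointers have crossed (j < i), so scanning stops.

Swap pivot arr[0] with arr[4] to place pivot at position 4: [1, 12, 7, 8, 13, 29, 21]
Pivot position: 4

After partitioning with pivot 13, the array becomes [1, 12, 7, 8, 13, 29, 21]. The pivot is placed at index 4. All elements to the left of the pivot are <= 13, and all elements to the right are > 13.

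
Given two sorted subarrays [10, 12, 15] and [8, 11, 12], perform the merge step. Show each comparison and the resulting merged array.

Merging process:

Compare 10 vs 8: take 8 from right. Merged: [8]
Compare 10 vs 11: take 10 from left. Merged: [8, 10]
Compare 12 vs 11: take 11 from right. Merged: [8, 10, 11]
Compare 12 vs 12: take 12 from left. Merged: [8, 10, 11, 12]
Compare 15 vs 12: take 12 from right. Merged: [8, 10, 11, 12, 12]
Append remaining from left: [15]. Merged: [8, 10, 11, 12, 12, 15]

Final merged array: [8, 10, 11, 12, 12, 15]
Total comparisons: 5

The merged array is [8, 10, 11, 12, 12, 15], requiring 5 comparisons. The merge step runs in O(n) time where n is the total number of elements.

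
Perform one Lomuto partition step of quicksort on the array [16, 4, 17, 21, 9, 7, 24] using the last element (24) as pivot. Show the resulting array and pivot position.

Lomuto partition with pivot = 24:

Initial array: [16, 4, 17, 21, 9, 7, 24]

arr[0]=16 <= 24: swap with position 0, array becomes [16, 4, 17, 21, 9, 7, 24]
arr[1]=4 <= 24: swap with position 1, array becomes [16, 4, 17, 21, 9, 7, 24]
arr[2]=17 <= 24: swap with position 2, array becomes [16, 4, 17, 21, 9, 7, 24]
arr[3]=21 <= 24: swap with position 3, array becomes [16, 4, 17, 21, 9, 7, 24]
arr[4]=9 <= 24: swap with position 4, array becomes [16, 4, 17, 21, 9, 7, 24]
arr[5]=7 <= 24: swap with position 5, array becomes [16, 4, 17, 21, 9, 7, 24]

Place pivot at position 6: [16, 4, 17, 21, 9, 7, 24]
Pivot position: 6

After partitioning with pivot 24, the array becomes [16, 4, 17, 21, 9, 7, 24]. The pivot is placed at index 6. All elements to the left of the pivot are <= 24, and all elements to the right are > 24.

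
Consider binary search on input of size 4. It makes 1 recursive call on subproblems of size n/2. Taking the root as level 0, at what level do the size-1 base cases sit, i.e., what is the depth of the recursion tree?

For divide and conquer with division factor 2:

Problem sizes at each level:
Level 0: 4
Level 1: 2
Level 2: 1

The root is level 0 and the size-1 base case is level 2 (the tree spans levels 0 through 2, i.e. 3 levels counting the root), so the depth is the number of divisions: log_2(4) = 2

The recursion tree depth is log_2(4) = 2. At each level, the problem size is divided by 2, so it takes 2 divisions to reduce to a base case of size 1. The algorithm makes 1 recursive call at each level.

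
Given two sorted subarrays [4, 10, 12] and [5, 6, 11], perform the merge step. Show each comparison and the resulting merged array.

Merging process:

Compare 4 vs 5: take 4 from left. Merged: [4]
Compare 10 vs 5: take 5 from right. Merged: [4, 5]
Compare 10 vs 6: take 6 from right. Merged: [4, 5, 6]
Compare 10 vs 11: take 10 from left. Merged: [4, 5, 6, 10]
Compare 12 vs 11: take 11 from right. Merged: [4, 5, 6, 10, 11]
Append remaining from left: [12]. Merged: [4, 5, 6, 10, 11, 12]

Final merged array: [4, 5, 6, 10, 11, 12]
Total comparisons: 5

The merged array is [4, 5, 6, 10, 11, 12], requiring 5 comparisons. The merge step runs in O(n) time where n is the total number of elements.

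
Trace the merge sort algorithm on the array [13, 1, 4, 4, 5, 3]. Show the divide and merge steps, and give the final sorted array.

Merge sort trace:

Split: [13, 1, 4, 4, 5, 3] -> [13, 1, 4] and [4, 5, 3]
  Split: [13, 1, 4] -> [13] and [1, 4]
    Split: [1, 4] -> [1] and [4]
    Merge: [1] + [4] -> [1, 4]
  Merge: [13] + [1, 4] -> [1, 4, 13]
  Split: [4, 5, 3] -> [4] and [5, 3]
    Split: [5, 3] -> [5] and [3]
    Merge: [5] + [3] -> [3, 5]
  Merge: [4] + [3, 5] -> [3, 4, 5]
Merge: [1, 4, 13] + [3, 4, 5] -> [1, 3, 4, 4, 5, 13]

Final sorted array: [1, 3, 4, 4, 5, 13]

The merge sort proceeds by recursively splitting the array and merging sorted halves.
After all merges, the sorted array is [1, 3, 4, 4, 5, 13].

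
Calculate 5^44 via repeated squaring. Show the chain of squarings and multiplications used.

Computing 5^44 by squaring (build up from 5^1; each line after the first costs one multiplication):

5^1 = 5
5^2 = (5^1)^2 = 5^2 = 25
5^4 = (5^2)^2 = 25^2 = 625
5^5 = 5 * 5^4 = 5 * 625 = 3125
5^10 = (5^5)^2 = 3125^2 = 9765625
5^11 = 5 * 5^10 = 5 * 9765625 = 48828125
5^22 = (5^11)^2 = 48828125^2 = 2384185791015625
5^44 = (5^22)^2 = 2384185791015625^2 = 5684341886080801486968994140625

Result: 5684341886080801486968994140625
Multiplications needed: 7 (7 lines after 5^1)

5^44 = 5684341886080801486968994140625. Using exponentiation by squaring, this requires 7 multiplications. The key idea: if the exponent is even, square the half-power; if odd, multiply by the base once.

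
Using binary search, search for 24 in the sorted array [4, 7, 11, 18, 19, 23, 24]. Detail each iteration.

Binary search for 24 in [4, 7, 11, 18, 19, 23, 24]:

lo=0, hi=6, mid=3, arr[mid]=18 -> 18 < 24, search right half
lo=4, hi=6, mid=5, arr[mid]=23 -> 23 < 24, search right half
lo=6, hi=6, mid=6, arr[mid]=24 -> Found target at index 6!

Binary search finds 24 at index 6 after 3 comparisons. The search repeatedly halves the search space by comparing with the middle element.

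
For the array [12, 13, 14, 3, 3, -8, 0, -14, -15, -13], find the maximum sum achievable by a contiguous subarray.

Using Kadane's algorithm on [12, 13, 14, 3, 3, -8, 0, -14, -15, -13]:

Scanning through the array:
Position 1 (value 13): max_ending_here = 25, max_so_far = 25
Position 2 (value 14): max_ending_here = 39, max_so_far = 39
Position 3 (value 3): max_ending_here = 42, max_so_far = 42
Position 4 (value 3): max_ending_here = 45, max_so_far = 45
Position 5 (value -8): max_ending_here = 37, max_so_far = 45
Position 6 (value 0): max_ending_here = 37, max_so_far = 45
Position 7 (value -14): max_ending_here = 23, max_so_far = 45
Position 8 (value -15): max_ending_here = 8, max_so_far = 45
Position 9 (value -13): max_ending_here = -5, max_so_far = 45

Maximum subarray: [12, 13, 14, 3, 3]
Maximum sum: 45

The maximum subarray is [12, 13, 14, 3, 3] with sum 45. This subarray runs from index 0 to index 4.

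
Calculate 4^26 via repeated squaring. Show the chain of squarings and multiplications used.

Computing 4^26 by squaring (build up from 4^1; each line after the first costs one multiplication):

4^1 = 4
4^2 = (4^1)^2 = 4^2 = 16
4^3 = 4 * 4^2 = 4 * 16 = 64
4^6 = (4^3)^2 = 64^2 = 4096
4^12 = (4^6)^2 = 4096^2 = 16777216
4^13 = 4 * 4^12 = 4 * 16777216 = 67108864
4^26 = (4^13)^2 = 67108864^2 = 4503599627370496

Result: 4503599627370496
Multiplications needed: 6 (6 lines after 4^1)

4^26 = 4503599627370496. Using exponentiation by squaring, this requires 6 multiplications. The key idea: if the exponent is even, square the half-power; if odd, multiply by the base once.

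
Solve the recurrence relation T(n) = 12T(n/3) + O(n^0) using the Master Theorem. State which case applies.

Master Theorem for T(n) = 12T(n/3) + O(n^0):

a = 12, b = 3, c = 0
log_b(a) = log_3(12) = 2.2619

Case 1: c = 0 < log_3(12) = 2.2619
T(n) = O(n^(log_3 12))

For T(n) = 12T(n/3) + O(n^0): log_3(12) = 2.2619. This is Case 1 of the Master Theorem (c < log_b(a), work dominated by leaves), giving O(n^(log_3 12)).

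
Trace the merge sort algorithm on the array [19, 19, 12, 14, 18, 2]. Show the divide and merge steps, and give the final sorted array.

Merge sort trace:

Split: [19, 19, 12, 14, 18, 2] -> [19, 19, 12] and [14, 18, 2]
  Split: [19, 19, 12] -> [19] and [19, 12]
    Split: [19, 12] -> [19] and [12]
    Merge: [19] + [12] -> [12, 19]
  Merge: [19] + [12, 19] -> [12, 19, 19]
  Split: [14, 18, 2] -> [14] and [18, 2]
    Split: [18, 2] -> [18] and [2]
    Merge: [18] + [2] -> [2, 18]
  Merge: [14] + [2, 18] -> [2, 14, 18]
Merge: [12, 19, 19] + [2, 14, 18] -> [2, 12, 14, 18, 19, 19]

Final sorted array: [2, 12, 14, 18, 19, 19]

The merge sort proceeds by recursively splitting the array and merging sorted halves.
After all merges, the sorted array is [2, 12, 14, 18, 19, 19].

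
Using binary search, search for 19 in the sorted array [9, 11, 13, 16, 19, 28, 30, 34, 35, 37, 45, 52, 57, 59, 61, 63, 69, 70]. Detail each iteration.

Binary search for 19 in [9, 11, 13, 16, 19, 28, 30, 34, 35, 37, 45, 52, 57, 59, 61, 63, 69, 70]:

lo=0, hi=17, mid=8, arr[mid]=35 -> 35 > 19, search left half
lo=0, hi=7, mid=3, arr[mid]=16 -> 16 < 19, search right half
lo=4, hi=7, mid=5, arr[mid]=28 -> 28 > 19, search left half
lo=4, hi=4, mid=4, arr[mid]=19 -> Found target at index 4!

Binary search finds 19 at index 4 after 4 comparisons. The search repeatedly halves the search space by comparing with the middle element.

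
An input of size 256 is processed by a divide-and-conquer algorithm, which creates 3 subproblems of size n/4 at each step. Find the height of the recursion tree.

For divide and conquer with division factor 4:

Problem sizes at each level:
Level 0: 256
Level 1: 64
Level 2: 16
Level 3: 4
Level 4: 1

The root is level 0 and the size-1 base case is level 4 (the tree spans levels 0 through 4, i.e. 5 levels counting the root), so the depth is the number of divisions: log_4(256) = 4

The recursion tree depth is log_4(256) = 4. At each level, the problem size is divided by 4, so it takes 4 divisions to reduce to a base case of size 1. The algorithm makes 3 recursive calls at each level.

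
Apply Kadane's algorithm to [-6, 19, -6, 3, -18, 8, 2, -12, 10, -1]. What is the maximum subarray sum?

Using Kadane's algorithm on [-6, 19, -6, 3, -18, 8, 2, -12, 10, -1]:

Scanning through the array:
Position 1 (value 19): max_ending_here = 19, max_so_far = 19
Position 2 (value -6): max_ending_here = 13, max_so_far = 19
Position 3 (value 3): max_ending_here = 16, max_so_far = 19
Position 4 (value -18): max_ending_here = -2, max_so_far = 19
Position 5 (value 8): max_ending_here = 8, max_so_far = 19
Position 6 (value 2): max_ending_here = 10, max_so_far = 19
Position 7 (value -12): max_ending_here = -2, max_so_far = 19
Position 8 (value 10): max_ending_here = 10, max_so_far = 19
Position 9 (value -1): max_ending_here = 9, max_so_far = 19

Maximum subarray: [19]
Maximum sum: 19

The maximum subarray is [19] with sum 19. This subarray runs from index 1 to index 1.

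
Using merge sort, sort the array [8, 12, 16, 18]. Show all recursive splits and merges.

Merge sort trace:

Split: [8, 12, 16, 18] -> [8, 12] and [16, 18]
  Split: [8, 12] -> [8] and [12]
  Merge: [8] + [12] -> [8, 12]
  Split: [16, 18] -> [16] and [18]
  Merge: [16] + [18] -> [16, 18]
Merge: [8, 12] + [16, 18] -> [8, 12, 16, 18]

Final sorted array: [8, 12, 16, 18]

The merge sort proceeds by recursively splitting the array and merging sorted halves.
After all merges, the sorted array is [8, 12, 16, 18].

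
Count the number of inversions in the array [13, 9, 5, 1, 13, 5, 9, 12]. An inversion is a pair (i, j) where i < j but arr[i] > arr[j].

Finding inversions in [13, 9, 5, 1, 13, 5, 9, 12]:

(0, 1): arr[0]=13 > arr[1]=9
(0, 2): arr[0]=13 > arr[2]=5
(0, 3): arr[0]=13 > arr[3]=1
(0, 5): arr[0]=13 > arr[5]=5
(0, 6): arr[0]=13 > arr[6]=9
(0, 7): arr[0]=13 > arr[7]=12
(1, 2): arr[1]=9 > arr[2]=5
(1, 3): arr[1]=9 > arr[3]=1
(1, 5): arr[1]=9 > arr[5]=5
(2, 3): arr[2]=5 > arr[3]=1
(4, 5): arr[4]=13 > arr[5]=5
(4, 6): arr[4]=13 > arr[6]=9
(4, 7): arr[4]=13 > arr[7]=12

Total inversions: 13

The array has 13 inversion(s): (0,1), (0,2), (0,3), (0,5), (0,6), (0,7), (1,2), (1,3), (1,5), (2,3), (4,5), (4,6), (4,7). Each pair (i,j) satisfies i < j and arr[i] > arr[j].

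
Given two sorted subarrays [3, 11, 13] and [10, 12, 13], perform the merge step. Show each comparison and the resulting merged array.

Merging process:

Compare 3 vs 10: take 3 from left. Merged: [3]
Compare 11 vs 10: take 10 from right. Merged: [3, 10]
Compare 11 vs 12: take 11 from left. Merged: [3, 10, 11]
Compare 13 vs 12: take 12 from right. Merged: [3, 10, 11, 12]
Compare 13 vs 13: take 13 from left. Merged: [3, 10, 11, 12, 13]
Append remaining from right: [13]. Merged: [3, 10, 11, 12, 13, 13]

Final merged array: [3, 10, 11, 12, 13, 13]
Total comparisons: 5

The merged array is [3, 10, 11, 12, 13, 13], requiring 5 comparisons. The merge step runs in O(n) time where n is the total number of elements.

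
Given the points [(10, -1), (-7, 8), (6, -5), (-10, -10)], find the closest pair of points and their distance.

Computing all pairwise distances among 4 points:

d((10, -1), (-7, 8)) = 19.2354
d((10, -1), (6, -5)) = 5.6569 <-- minimum
d((10, -1), (-10, -10)) = 21.9317
d((-7, 8), (6, -5)) = 18.3848
d((-7, 8), (-10, -10)) = 18.2483
d((6, -5), (-10, -10)) = 16.7631

Closest pair: (10, -1) and (6, -5) with distance 5.6569

The closest pair is (10, -1) and (6, -5) with Euclidean distance 5.6569. For 4 points, brute-force pairwise comparison is shown above. For large n, the divide-and-conquer algorithm (sort by x, recurse on halves, check the dividing strip) achieves O(n log n).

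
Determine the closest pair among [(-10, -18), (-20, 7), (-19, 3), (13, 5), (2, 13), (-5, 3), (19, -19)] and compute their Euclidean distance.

Computing all pairwise distances among 7 points:

d((-10, -18), (-20, 7)) = 26.9258
d((-10, -18), (-19, 3)) = 22.8473
d((-10, -18), (13, 5)) = 32.5269
d((-10, -18), (2, 13)) = 33.2415
d((-10, -18), (-5, 3)) = 21.587
d((-10, -18), (19, -19)) = 29.0172
d((-20, 7), (-19, 3)) = 4.1231 <-- minimum
d((-20, 7), (13, 5)) = 33.0606
d((-20, 7), (2, 13)) = 22.8035
d((-20, 7), (-5, 3)) = 15.5242
d((-20, 7), (19, -19)) = 46.8722
d((-19, 3), (13, 5)) = 32.0624
d((-19, 3), (2, 13)) = 23.2594
d((-19, 3), (-5, 3)) = 14.0
d((-19, 3), (19, -19)) = 43.909
d((13, 5), (2, 13)) = 13.6015
d((13, 5), (-5, 3)) = 18.1108
d((13, 5), (19, -19)) = 24.7386
d((2, 13), (-5, 3)) = 12.2066
d((2, 13), (19, -19)) = 36.2353
d((-5, 3), (19, -19)) = 32.5576

Closest pair: (-20, 7) and (-19, 3) with distance 4.1231

The closest pair is (-20, 7) and (-19, 3) with Euclidean distance 4.1231. For 7 points, brute-force pairwise comparison is shown above. For large n, the divide-and-conquer algorithm (sort by x, recurse on halves, check the dividing strip) achieves O(n log n).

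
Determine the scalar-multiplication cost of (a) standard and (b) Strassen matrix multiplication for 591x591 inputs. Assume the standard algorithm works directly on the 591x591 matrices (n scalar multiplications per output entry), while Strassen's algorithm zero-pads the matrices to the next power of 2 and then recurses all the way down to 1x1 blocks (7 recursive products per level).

Matrix multiplication for 591x591 matrices:

Strassen's algorithm requires power-of-2 dimensions. Pad 591x591 to 1024x1024 (next power of 2).

Standard algorithm: 591^3 = 206425071 multiplications
Strassen's algorithm: 7^(log2(1024)) = 7^10 = 282475249 multiplications
Difference: 206425071 - 282475249 = -76050178 (Strassen uses MORE here due to padding overhead — for small or just-over-power-of-2 n, padding can outweigh the per-level savings)

Standard: 206425071 multiplications (591^3). Strassen: 282475249 multiplications (7^10, after padding to 1024x1024). Strassen reduces 8 recursive multiplications to 7 at each level.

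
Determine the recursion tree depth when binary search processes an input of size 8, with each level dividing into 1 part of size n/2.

For divide and conquer with division factor 2:

Problem sizes at each level:
Level 0: 8
Level 1: 4
Level 2: 2
Level 3: 1

The root is level 0 and the size-1 base case is level 3 (the tree spans levels 0 through 3, i.e. 4 levels counting the root), so the depth is the number of divisions: log_2(8) = 3

The recursion tree depth is log_2(8) = 3. At each level, the problem size is divided by 2, so it takes 3 divisions to reduce to a base case of size 1. The algorithm makes 1 recursive call at each level.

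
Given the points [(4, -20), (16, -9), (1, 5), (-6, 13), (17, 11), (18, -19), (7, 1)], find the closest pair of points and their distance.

Computing all pairwise distances among 7 points:

d((4, -20), (16, -9)) = 16.2788
d((4, -20), (1, 5)) = 25.1794
d((4, -20), (-6, 13)) = 34.4819
d((4, -20), (17, 11)) = 33.6155
d((4, -20), (18, -19)) = 14.0357
d((4, -20), (7, 1)) = 21.2132
d((16, -9), (1, 5)) = 20.5183
d((16, -9), (-6, 13)) = 31.1127
d((16, -9), (17, 11)) = 20.025
d((16, -9), (18, -19)) = 10.198
d((16, -9), (7, 1)) = 13.4536
d((1, 5), (-6, 13)) = 10.6301
d((1, 5), (17, 11)) = 17.088
d((1, 5), (18, -19)) = 29.4109
d((1, 5), (7, 1)) = 7.2111 <-- minimum
d((-6, 13), (17, 11)) = 23.0868
d((-6, 13), (18, -19)) = 40.0
d((-6, 13), (7, 1)) = 17.6918
d((17, 11), (18, -19)) = 30.0167
d((17, 11), (7, 1)) = 14.1421
d((18, -19), (7, 1)) = 22.8254

Closest pair: (1, 5) and (7, 1) with distance 7.2111

The closest pair is (1, 5) and (7, 1) with Euclidean distance 7.2111. For 7 points, brute-force pairwise comparison is shown above. For large n, the divide-and-conquer algorithm (sort by x, recurse on halves, check the dividing strip) achieves O(n log n).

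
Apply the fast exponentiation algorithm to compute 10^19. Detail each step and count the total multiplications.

Computing 10^19 by squaring (build up from 10^1; each line after the first costs one multiplication):

10^1 = 10
10^2 = (10^1)^2 = 10^2 = 100
10^4 = (10^2)^2 = 100^2 = 10000
10^8 = (10^4)^2 = 10000^2 = 100000000
10^9 = 10 * 10^8 = 10 * 100000000 = 1000000000
10^18 = (10^9)^2 = 1000000000^2 = 1000000000000000000
10^19 = 10 * 10^18 = 10 * 1000000000000000000 = 10000000000000000000

Result: 10000000000000000000
Multiplications needed: 6 (6 lines after 10^1)

10^19 = 10000000000000000000. Using exponentiation by squaring, this requires 6 multiplications. The key idea: if the exponent is even, square the half-power; if odd, multiply by the base once.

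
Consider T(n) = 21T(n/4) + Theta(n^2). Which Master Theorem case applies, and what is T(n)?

Master Theorem for T(n) = 21T(n/4) + O(n^2):

a = 21, b = 4, c = 2
log_b(a) = log_4(21) = 2.1962

Case 1: c = 2 < log_4(21) = 2.1962
T(n) = O(n^(log_4 21))

For T(n) = 21T(n/4) + O(n^2): log_4(21) = 2.1962. This is Case 1 of the Master Theorem (c < log_b(a), work dominated by leaves), giving O(n^(log_4 21)).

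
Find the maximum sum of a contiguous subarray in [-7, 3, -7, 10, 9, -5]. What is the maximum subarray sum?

Using Kadane's algorithm on [-7, 3, -7, 10, 9, -5]:

Scanning through the array:
Position 1 (value 3): max_ending_here = 3, max_so_far = 3
Position 2 (value -7): max_ending_here = -4, max_so_far = 3
Position 3 (value 10): max_ending_here = 10, max_so_far = 10
Position 4 (value 9): max_ending_here = 19, max_so_far = 19
Position 5 (value -5): max_ending_here = 14, max_so_far = 19

Maximum subarray: [10, 9]
Maximum sum: 19

The maximum subarray is [10, 9] with sum 19. This subarray runs from index 3 to index 4.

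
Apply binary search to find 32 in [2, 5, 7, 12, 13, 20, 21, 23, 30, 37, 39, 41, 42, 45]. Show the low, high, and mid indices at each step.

Binary search for 32 in [2, 5, 7, 12, 13, 20, 21, 23, 30, 37, 39, 41, 42, 45]:

lo=0, hi=13, mid=6, arr[mid]=21 -> 21 < 32, search right half
lo=7, hi=13, mid=10, arr[mid]=39 -> 39 > 32, search left half
lo=7, hi=9, mid=8, arr[mid]=30 -> 30 < 32, search right half
lo=9, hi=9, mid=9, arr[mid]=37 -> 37 > 32, search left half
lo=9 > hi=8, target 32 not found

Binary search determines that 32 is not in the array after 4 comparisons. The search space was exhausted without finding the target.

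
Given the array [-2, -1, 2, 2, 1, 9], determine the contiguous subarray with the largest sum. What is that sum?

Using Kadane's algorithm on [-2, -1, 2, 2, 1, 9]:

Scanning through the array:
Position 1 (value -1): max_ending_here = -1, max_so_far = -1
Position 2 (value 2): max_ending_here = 2, max_so_far = 2
Position 3 (value 2): max_ending_here = 4, max_so_far = 4
Position 4 (value 1): max_ending_here = 5, max_so_far = 5
Position 5 (value 9): max_ending_here = 14, max_so_far = 14

Maximum subarray: [2, 2, 1, 9]
Maximum sum: 14

The maximum subarray is [2, 2, 1, 9] with sum 14. This subarray runs from index 2 to index 5.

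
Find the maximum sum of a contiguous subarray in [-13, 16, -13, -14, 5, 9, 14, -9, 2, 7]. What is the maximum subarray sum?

Using Kadane's algorithm on [-13, 16, -13, -14, 5, 9, 14, -9, 2, 7]:

Scanning through the array:
Position 1 (value 16): max_ending_here = 16, max_so_far = 16
Position 2 (value -13): max_ending_here = 3, max_so_far = 16
Position 3 (value -14): max_ending_here = -11, max_so_far = 16
Position 4 (value 5): max_ending_here = 5, max_so_far = 16
Position 5 (value 9): max_ending_here = 14, max_so_far = 16
Position 6 (value 14): max_ending_here = 28, max_so_far = 28
Position 7 (value -9): max_ending_here = 19, max_so_far = 28
Position 8 (value 2): max_ending_here = 21, max_so_far = 28
Position 9 (value 7): max_ending_here = 28, max_so_far = 28

Maximum subarray: [5, 9, 14]
Maximum sum: 28

The maximum subarray is [5, 9, 14] with sum 28. This subarray runs from index 4 to index 6.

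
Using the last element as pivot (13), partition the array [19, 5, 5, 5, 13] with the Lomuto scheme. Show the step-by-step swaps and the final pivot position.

Lomuto partition with pivot = 13:

Initial array: [19, 5, 5, 5, 13]

arr[0]=19 > 13: no swap
arr[1]=5 <= 13: swap with position 0, array becomes [5, 19, 5, 5, 13]
arr[2]=5 <= 13: swap with position 1, array becomes [5, 5, 19, 5, 13]
arr[3]=5 <= 13: swap with position 2, array becomes [5, 5, 5, 19, 13]

Place pivot at position 3: [5, 5, 5, 13, 19]
Pivot position: 3

After partitioning with pivot 13, the array becomes [5, 5, 5, 13, 19]. The pivot is placed at index 3. All elements to the left of the pivot are <= 13, and all elements to the right are > 13.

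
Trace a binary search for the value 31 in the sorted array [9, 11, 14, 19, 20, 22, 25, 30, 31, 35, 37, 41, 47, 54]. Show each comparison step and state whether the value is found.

Binary search for 31 in [9, 11, 14, 19, 20, 22, 25, 30, 31, 35, 37, 41, 47, 54]:

lo=0, hi=13, mid=6, arr[mid]=25 -> 25 < 31, search right half
lo=7, hi=13, mid=10, arr[mid]=37 -> 37 > 31, search left half
lo=7, hi=9, mid=8, arr[mid]=31 -> Found target at index 8!

Binary search finds 31 at index 8 after 3 comparisons. The search repeatedly halves the search space by comparing with the middle element.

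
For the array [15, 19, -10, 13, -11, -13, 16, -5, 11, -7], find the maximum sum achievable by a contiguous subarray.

Using Kadane's algorithm on [15, 19, -10, 13, -11, -13, 16, -5, 11, -7]:

Scanning through the array:
Position 1 (value 19): max_ending_here = 34, max_so_far = 34
Position 2 (value -10): max_ending_here = 24, max_so_far = 34
Position 3 (value 13): max_ending_here = 37, max_so_far = 37
Position 4 (value -11): max_ending_here = 26, max_so_far = 37
Position 5 (value -13): max_ending_here = 13, max_so_far = 37
Position 6 (value 16): max_ending_here = 29, max_so_far = 37
Position 7 (value -5): max_ending_here = 24, max_so_far = 37
Position 8 (value 11): max_ending_here = 35, max_so_far = 37
Position 9 (value -7): max_ending_here = 28, max_so_far = 37

Maximum subarray: [15, 19, -10, 13]
Maximum sum: 37

The maximum subarray is [15, 19, -10, 13] with sum 37. This subarray runs from index 0 to index 3.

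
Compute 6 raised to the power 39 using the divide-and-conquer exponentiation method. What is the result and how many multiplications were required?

Computing 6^39 by squaring (build up from 6^1; each line after the first costs one multiplication):

6^1 = 6
6^2 = (6^1)^2 = 6^2 = 36
6^4 = (6^2)^2 = 36^2 = 1296
6^8 = (6^4)^2 = 1296^2 = 1679616
6^9 = 6 * 6^8 = 6 * 1679616 = 10077696
6^18 = (6^9)^2 = 10077696^2 = 101559956668416
6^19 = 6 * 6^18 = 6 * 101559956668416 = 609359740010496
6^38 = (6^19)^2 = 609359740010496^2 = 371319292745659279662190166016
6^39 = 6 * 6^38 = 6 * 371319292745659279662190166016 = 2227915756473955677973140996096

Result: 2227915756473955677973140996096
Multiplications needed: 8 (8 lines after 6^1)

6^39 = 2227915756473955677973140996096. Using exponentiation by squaring, this requires 8 multiplications. The key idea: if the exponent is even, square the half-power; if odd, multiply by the base once.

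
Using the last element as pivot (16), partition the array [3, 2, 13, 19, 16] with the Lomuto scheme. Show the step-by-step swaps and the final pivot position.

Lomuto partition with pivot = 16:

Initial array: [3, 2, 13, 19, 16]

arr[0]=3 <= 16: swap with position 0, array becomes [3, 2, 13, 19, 16]
arr[1]=2 <= 16: swap with position 1, array becomes [3, 2, 13, 19, 16]
arr[2]=13 <= 16: swap with position 2, array becomes [3, 2, 13, 19, 16]
arr[3]=19 > 16: no swap

Place pivot at position 3: [3, 2, 13, 16, 19]
Pivot position: 3

After partitioning with pivot 16, the array becomes [3, 2, 13, 16, 19]. The pivot is placed at index 3. All elements to the left of the pivot are <= 16, and all elements to the right are > 16.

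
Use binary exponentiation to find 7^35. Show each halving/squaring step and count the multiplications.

Computing 7^35 by squaring (build up from 7^1; each line after the first costs one multiplication):

7^1 = 7
7^2 = (7^1)^2 = 7^2 = 49
7^4 = (7^2)^2 = 49^2 = 2401
7^8 = (7^4)^2 = 2401^2 = 5764801
7^16 = (7^8)^2 = 5764801^2 = 33232930569601
7^17 = 7 * 7^16 = 7 * 33232930569601 = 232630513987207
7^34 = (7^17)^2 = 232630513987207^2 = 54116956037952111668959660849
7^35 = 7 * 7^34 = 7 * 54116956037952111668959660849 = 378818692265664781682717625943

Result: 378818692265664781682717625943
Multiplications needed: 7 (7 lines after 7^1)

7^35 = 378818692265664781682717625943. Using exponentiation by squaring, this requires 7 multiplications. The key idea: if the exponent is even, square the half-power; if odd, multiply by the base once.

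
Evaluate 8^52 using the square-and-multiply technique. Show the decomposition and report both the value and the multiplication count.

Computing 8^52 by squaring (build up from 8^1; each line after the first costs one multiplication):

8^1 = 8
8^2 = (8^1)^2 = 8^2 = 64
8^3 = 8 * 8^2 = 8 * 64 = 512
8^6 = (8^3)^2 = 512^2 = 262144
8^12 = (8^6)^2 = 262144^2 = 68719476736
8^13 = 8 * 8^12 = 8 * 68719476736 = 549755813888
8^26 = (8^13)^2 = 549755813888^2 = 302231454903657293676544
8^52 = (8^26)^2 = 302231454903657293676544^2 = 91343852333181432387730302044767688728495783936

Result: 91343852333181432387730302044767688728495783936
Multiplications needed: 7 (7 lines after 8^1)

8^52 = 91343852333181432387730302044767688728495783936. Using exponentiation by squaring, this requires 7 multiplications. The key idea: if the exponent is even, square the half-power; if odd, multiply by the base once.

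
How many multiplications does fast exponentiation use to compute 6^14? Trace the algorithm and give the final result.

Computing 6^14 by squaring (build up from 6^1; each line after the first costs one multiplication):

6^1 = 6
6^2 = (6^1)^2 = 6^2 = 36
6^3 = 6 * 6^2 = 6 * 36 = 216
6^6 = (6^3)^2 = 216^2 = 46656
6^7 = 6 * 6^6 = 6 * 46656 = 279936
6^14 = (6^7)^2 = 279936^2 = 78364164096

Result: 78364164096
Multiplications needed: 5 (5 lines after 6^1)

6^14 = 78364164096. Using exponentiation by squaring, this requires 5 multiplications. The key idea: if the exponent is even, square the half-power; if odd, multiply by the base once.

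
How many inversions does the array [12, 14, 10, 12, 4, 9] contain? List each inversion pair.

Finding inversions in [12, 14, 10, 12, 4, 9]:

(0, 2): arr[0]=12 > arr[2]=10
(0, 4): arr[0]=12 > arr[4]=4
(0, 5): arr[0]=12 > arr[5]=9
(1, 2): arr[1]=14 > arr[2]=10
(1, 3): arr[1]=14 > arr[3]=12
(1, 4): arr[1]=14 > arr[4]=4
(1, 5): arr[1]=14 > arr[5]=9
(2, 4): arr[2]=10 > arr[4]=4
(2, 5): arr[2]=10 > arr[5]=9
(3, 4): arr[3]=12 > arr[4]=4
(3, 5): arr[3]=12 > arr[5]=9

Total inversions: 11

The array has 11 inversion(s): (0,2), (0,4), (0,5), (1,2), (1,3), (1,4), (1,5), (2,4), (2,5), (3,4), (3,5). Each pair (i,j) satisfies i < j and arr[i] > arr[j].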